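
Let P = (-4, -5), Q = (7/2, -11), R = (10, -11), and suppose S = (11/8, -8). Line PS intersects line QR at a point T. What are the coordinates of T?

Barycentric coordinates of S with respect to PQR: (1/2, 1/4, 1/4).
On side QR the P-coordinate is zero; dropping S's P-weight 1/2 and renormalizing the remaining 1/4 : 1/4 gives weights 1/2, 1/2 on Q, R.
T = (1/2)·(7/2, -11) + (1/2)·(10, -11) = (27/4, -11).

(27/4, -11)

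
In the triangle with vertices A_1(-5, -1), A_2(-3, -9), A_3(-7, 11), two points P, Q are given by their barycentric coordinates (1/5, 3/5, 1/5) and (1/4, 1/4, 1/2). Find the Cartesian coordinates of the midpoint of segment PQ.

Barycentric coordinates of the midpoint are the average: (9/40, 17/40, 7/20).
Converting: (9/40)·A_1 + (17/40)·A_2 + (7/20)·A_3 = (-97/20, -1/5).

(-97/20, -1/5)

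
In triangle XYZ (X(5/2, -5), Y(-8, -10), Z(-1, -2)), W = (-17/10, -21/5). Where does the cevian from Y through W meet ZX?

(-1/8, -11/4)

Barycentric coordinates of W with respect to XYZ: (1/5, 1/5, 3/5).
On side ZX the Y-coordinate is zero; dropping W's Y-weight 1/5 and renormalizing the remaining 3/5 : 1/5 gives weights 3/4, 1/4 on Z, X.
V = (3/4)·(-1, -2) + (1/4)·(5/2, -5) = (-1/8, -11/4).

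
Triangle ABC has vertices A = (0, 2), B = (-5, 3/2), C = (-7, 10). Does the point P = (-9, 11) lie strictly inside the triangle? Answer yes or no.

Barycentric coordinates of P: (-10/29, 6/29, 33/29).
The three coordinates are negative, positive, positive; a point is interior exactly when all three are positive.

no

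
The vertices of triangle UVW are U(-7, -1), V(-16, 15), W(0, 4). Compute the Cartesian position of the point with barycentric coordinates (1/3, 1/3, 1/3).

P = (1/3)·U + (1/3)·V + (1/3)·W.
x-coordinate: (1/3)·(-7) + (1/3)·(-16) + (1/3)·0 = -23/3.
y-coordinate: (1/3)·(-1) + (1/3)·15 + (1/3)·4 = 6.

(-23/3, 6)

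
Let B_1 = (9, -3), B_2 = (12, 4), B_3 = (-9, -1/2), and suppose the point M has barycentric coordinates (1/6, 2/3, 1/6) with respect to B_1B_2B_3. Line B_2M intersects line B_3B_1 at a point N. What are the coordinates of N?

(0, -7/4)

Line B_2M meets B_3B_1 where the B_2-coordinate vanishes; zeroing M's B_2-weight and renormalizing leaves B_3, B_1-weights 1/6 : 1/6 → (1/2, 1/2).
So N = (1/2)·B_3 + (1/2)·B_1 = (0, -7/4).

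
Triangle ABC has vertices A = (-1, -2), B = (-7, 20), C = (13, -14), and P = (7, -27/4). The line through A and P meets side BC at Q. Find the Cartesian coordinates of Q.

(29/3, -25/3)

Barycentric coordinates of P with respect to ABC: (1/4, 1/8, 5/8).
On side BC the A-coordinate is zero; dropping P's A-weight 1/4 and renormalizing the remaining 1/8 : 5/8 gives weights 1/6, 5/6 on B, C.
Q = (1/6)·(-7, 20) + (5/6)·(13, -14) = (29/3, -25/3).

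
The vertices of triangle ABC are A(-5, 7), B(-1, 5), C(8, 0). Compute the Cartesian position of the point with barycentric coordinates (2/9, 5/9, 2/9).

P = (2/9)·A + (5/9)·B + (2/9)·C.
x-coordinate: (2/9)·(-5) + (5/9)·(-1) + (2/9)·8 = 1/9.
y-coordinate: (2/9)·7 + (5/9)·5 + (2/9)·0 = 13/3.

(1/9, 13/3)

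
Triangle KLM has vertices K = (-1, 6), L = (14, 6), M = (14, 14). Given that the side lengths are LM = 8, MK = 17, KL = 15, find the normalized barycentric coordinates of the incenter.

The incenter has barycentric coordinates proportional to the opposite side lengths: (8 : 17 : 15).
Normalizing by 8+17+15 = 40 gives (1/5, 17/40, 3/8).

(1/5, 17/40, 3/8)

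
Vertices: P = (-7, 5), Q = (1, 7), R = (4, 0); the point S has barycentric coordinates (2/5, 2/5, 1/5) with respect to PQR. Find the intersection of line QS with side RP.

(-10/3, 10/3)

Line QS meets RP where the Q-coordinate vanishes; zeroing S's Q-weight and renormalizing leaves R, P-weights 1/5 : 2/5 → (1/3, 2/3).
So T = (1/3)·R + (2/3)·P = (-10/3, 10/3).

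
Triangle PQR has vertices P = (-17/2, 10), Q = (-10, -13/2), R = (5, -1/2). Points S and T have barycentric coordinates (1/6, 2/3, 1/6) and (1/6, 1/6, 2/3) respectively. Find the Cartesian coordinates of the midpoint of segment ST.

Barycentric coordinates of the midpoint are the average: (1/6, 5/12, 5/12).
Converting: (1/6)·P + (5/12)·Q + (5/12)·R = (-7/2, -5/4).

(-7/2, -5/4)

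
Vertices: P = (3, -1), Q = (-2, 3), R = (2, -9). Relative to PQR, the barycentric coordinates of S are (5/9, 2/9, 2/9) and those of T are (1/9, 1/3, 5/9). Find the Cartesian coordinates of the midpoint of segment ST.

(11/9, -3)

Barycentric coordinates of the midpoint are the average: (1/3, 5/18, 7/18).
Converting: (1/3)·P + (5/18)·Q + (7/18)·R = (11/9, -3).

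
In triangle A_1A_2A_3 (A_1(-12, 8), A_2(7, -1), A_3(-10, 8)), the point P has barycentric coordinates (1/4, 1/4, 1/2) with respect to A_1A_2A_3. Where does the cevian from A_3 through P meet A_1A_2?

(-5/2, 7/2)

Line A_3P meets A_1A_2 where the A_3-coordinate vanishes; zeroing P's A_3-weight and renormalizing leaves A_1, A_2-weights 1/4 : 1/4 → (1/2, 1/2).
So Q = (1/2)·A_1 + (1/2)·A_2 = (-5/2, 7/2).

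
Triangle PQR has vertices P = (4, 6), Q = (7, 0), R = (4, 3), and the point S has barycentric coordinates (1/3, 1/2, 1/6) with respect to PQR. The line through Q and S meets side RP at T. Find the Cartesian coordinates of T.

(4, 5)

Line QS meets RP where the Q-coordinate vanishes; zeroing S's Q-weight and renormalizing leaves R, P-weights 1/6 : 1/3 → (1/3, 2/3).
So T = (1/3)·R + (2/3)·P = (4, 5).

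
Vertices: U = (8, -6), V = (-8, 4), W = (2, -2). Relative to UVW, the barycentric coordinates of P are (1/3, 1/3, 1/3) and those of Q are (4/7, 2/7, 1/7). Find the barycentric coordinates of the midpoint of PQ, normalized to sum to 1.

Since both coordinate triples sum to 1, the midpoint's barycentrics are the componentwise average.
(1/3+4/7)/2 = 19/42; similarly 13/42 and 5/21.

(19/42, 13/42, 5/21)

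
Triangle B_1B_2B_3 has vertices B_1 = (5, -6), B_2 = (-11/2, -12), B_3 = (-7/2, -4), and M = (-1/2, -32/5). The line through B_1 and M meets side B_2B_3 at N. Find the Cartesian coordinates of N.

Barycentric coordinates of M with respect to B_1B_2B_3: (2/5, 1/5, 2/5).
On side B_2B_3 the B_1-coordinate is zero; dropping M's B_1-weight 2/5 and renormalizing the remaining 1/5 : 2/5 gives weights 1/3, 2/3 on B_2, B_3.
N = (1/3)·(-11/2, -12) + (2/3)·(-7/2, -4) = (-25/6, -20/3).

(-25/6, -20/3)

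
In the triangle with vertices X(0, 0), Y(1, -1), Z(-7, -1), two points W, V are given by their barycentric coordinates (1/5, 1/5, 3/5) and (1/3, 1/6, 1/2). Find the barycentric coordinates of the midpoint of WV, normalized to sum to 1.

Since both coordinate triples sum to 1, the midpoint's barycentrics are the componentwise average.
(1/5+1/3)/2 = 4/15; similarly 11/60 and 11/20.

(4/15, 11/60, 11/20)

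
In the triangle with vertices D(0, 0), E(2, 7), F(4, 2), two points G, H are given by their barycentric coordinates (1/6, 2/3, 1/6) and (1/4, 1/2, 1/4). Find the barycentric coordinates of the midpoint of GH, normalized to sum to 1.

(5/24, 7/12, 5/24)

Since both coordinate triples sum to 1, the midpoint's barycentrics are the componentwise average.
(1/6+1/4)/2 = 5/24; similarly 7/12 and 5/24.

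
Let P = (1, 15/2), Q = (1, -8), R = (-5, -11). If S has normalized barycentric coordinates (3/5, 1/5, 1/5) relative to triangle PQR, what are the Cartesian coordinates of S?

S = (3/5)·P + (1/5)·Q + (1/5)·R.
x-coordinate: (3/5)·1 + (1/5)·1 + (1/5)·(-5) = -1/5.
y-coordinate: (3/5)·(15/2) + (1/5)·(-8) + (1/5)·(-11) = 7/10.

(-1/5, 7/10)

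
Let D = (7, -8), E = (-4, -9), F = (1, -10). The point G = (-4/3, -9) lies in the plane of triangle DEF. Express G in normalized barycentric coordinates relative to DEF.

(1/6, 2/3, 1/6)

Signed area of the reference triangle: [DEF] = ½·(7·(-9−(-10)) + (-4)·(-10−(-8)) + 1·(-8−(-9))) = ½·(7 + 8 + 1) = 8.
[GEF] = ½·((-4/3)·(-9−(-10)) + (-4)·(-10−(-9)) + 1·(-9−(-9))) = ½·(-4/3 + 4 + 0) = 4/3, so the D-coordinate is (4/3)/8 = 1/6.
[DGF] = ½·(7·(-9−(-10)) + (-4/3)·(-10−(-8)) + 1·(-8−(-9))) = ½·(7 + 8/3 + 1) = 16/3, so the E-coordinate is 2/3.
[DEG] = ½·(7·(-9−(-9)) + (-4)·(-9−(-8)) + (-4/3)·(-8−(-9))) = ½·(0 + 4 − 4/3) = 4/3, so the F-coordinate is 1/6.
Check: 1/6 + 2/3 + 1/6 = 1.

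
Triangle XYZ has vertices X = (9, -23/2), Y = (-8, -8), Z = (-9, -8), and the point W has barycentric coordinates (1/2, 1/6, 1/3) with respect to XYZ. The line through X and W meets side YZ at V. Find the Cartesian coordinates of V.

(-26/3, -8)

Line XW meets YZ where the X-coordinate vanishes; zeroing W's X-weight and renormalizing leaves Y, Z-weights 1/6 : 1/3 → (1/3, 2/3).
So V = (1/3)·Y + (2/3)·Z = (-26/3, -8).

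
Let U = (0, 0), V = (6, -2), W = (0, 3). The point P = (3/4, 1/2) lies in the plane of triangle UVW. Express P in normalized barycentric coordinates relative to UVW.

(5/8, 1/8, 1/4)

Signed area of the reference triangle: [UVW] = ½·(0·(-2−3) + 6·(3−0) + 0·(0−(-2))) = ½·(0 + 18 + 0) = 9.
[PVW] = ½·((3/4)·(-2−3) + 6·(3−(1/2)) + 0·(1/2−(-2))) = ½·(-15/4 + 15 + 0) = 45/8, so the U-coordinate is (45/8)/9 = 5/8.
[UPW] = ½·(0·(1/2−3) + (3/4)·(3−0) + 0·(0−(1/2))) = ½·(0 + 9/4 + 0) = 9/8, so the V-coordinate is 1/8.
[UVP] = ½·(0·(-2−(1/2)) + 6·(1/2−0) + (3/4)·(0−(-2))) = ½·(0 + 3 + 3/2) = 9/4, so the W-coordinate is 1/4.
Check: 5/8 + 1/8 + 1/4 = 1.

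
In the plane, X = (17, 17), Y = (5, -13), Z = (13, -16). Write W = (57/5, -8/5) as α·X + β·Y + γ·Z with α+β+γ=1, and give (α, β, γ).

(2/5, 2/5, 1/5)

Signed area of the reference triangle: [XYZ] = ½·(17·(-13−(-16)) + 5·(-16−17) + 13·(17−(-13))) = ½·(51 − 165 + 390) = 138.
[WYZ] = ½·((57/5)·(-13−(-16)) + 5·(-16−(-8/5)) + 13·(-8/5−(-13))) = ½·(171/5 − 72 + 741/5) = 276/5, so the X-coordinate is (276/5)/138 = 2/5.
[XWZ] = ½·(17·(-8/5−(-16)) + (57/5)·(-16−17) + 13·(17−(-8/5))) = ½·(1224/5 − 1881/5 + 1209/5) = 276/5, so the Y-coordinate is 2/5.
[XYW] = ½·(17·(-13−(-8/5)) + 5·(-8/5−17) + (57/5)·(17−(-13))) = ½·(-969/5 − 93 + 342) = 138/5, so the Z-coordinate is 1/5.
Check: 2/5 + 2/5 + 1/5 = 1.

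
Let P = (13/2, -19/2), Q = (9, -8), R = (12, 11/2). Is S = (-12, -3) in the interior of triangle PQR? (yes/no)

Barycentric coordinates of S: (398/39, -1253/117, 176/117).
The three coordinates are positive, negative, positive; a point is interior exactly when all three are positive.

no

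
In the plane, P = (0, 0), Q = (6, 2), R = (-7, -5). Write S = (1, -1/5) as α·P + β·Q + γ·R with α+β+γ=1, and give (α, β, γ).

(2/5, 2/5, 1/5)

Signed area of the reference triangle: [PQR] = ½·(0·(2−(-5)) + 6·(-5−0) + (-7)·(0−2)) = ½·(0 − 30 + 14) = -8.
[SQR] = ½·(1·(2−(-5)) + 6·(-5−(-1/5)) + (-7)·(-1/5−2)) = ½·(7 − 144/5 + 77/5) = -16/5, so the P-coordinate is (-16/5)/(-8) = 2/5.
[PSR] = ½·(0·(-1/5−(-5)) + 1·(-5−0) + (-7)·(0−(-1/5))) = ½·(0 − 5 − 7/5) = -16/5, so the Q-coordinate is 2/5.
[PQS] = ½·(0·(2−(-1/5)) + 6·(-1/5−0) + 1·(0−2)) = ½·(0 − 6/5 − 2) = -8/5, so the R-coordinate is 1/5.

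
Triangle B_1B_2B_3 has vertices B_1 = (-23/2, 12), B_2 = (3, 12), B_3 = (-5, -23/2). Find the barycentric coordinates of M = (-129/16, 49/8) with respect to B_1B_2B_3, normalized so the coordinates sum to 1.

(5/8, 1/8, 1/4)

Signed area of the reference triangle: [B_1B_2B_3] = ½·((-23/2)·(12−(-23/2)) + 3·(-23/2−12) + (-5)·(12−12)) = ½·(-1081/4 − 141/2 + 0) = -1363/8.
[MB_2B_3] = ½·((-129/16)·(12−(-23/2)) + 3·(-23/2−(49/8)) + (-5)·(49/8−12)) = ½·(-6063/32 − 423/8 + 235/8) = -6815/64, so the B_1-coordinate is (-6815/64)/(-1363/8) = 5/8.
[B_1MB_3] = ½·((-23/2)·(49/8−(-23/2)) + (-129/16)·(-23/2−12) + (-5)·(12−(49/8))) = ½·(-3243/16 + 6063/32 − 235/8) = -1363/64, so the B_2-coordinate is 1/8.
[B_1B_2M] = ½·((-23/2)·(12−(49/8)) + 3·(49/8−12) + (-129/16)·(12−12)) = ½·(-1081/16 − 141/8 + 0) = -1363/32, so the B_3-coordinate is 1/4.
Check: 5/8 + 1/8 + 1/4 = 1.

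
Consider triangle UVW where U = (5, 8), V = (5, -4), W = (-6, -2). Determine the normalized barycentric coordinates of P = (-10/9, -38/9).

Signed area of the reference triangle: [UVW] = ½·(5·(-4−(-2)) + 5·(-2−8) + (-6)·(8−(-4))) = ½·(-10 − 50 − 72) = -66.
[PVW] = ½·((-10/9)·(-4−(-2)) + 5·(-2−(-38/9)) + (-6)·(-38/9−(-4))) = ½·(20/9 + 100/9 + 4/3) = 22/3, so the U-coordinate is (22/3)/(-66) = -1/9.
[UPW] = ½·(5·(-38/9−(-2)) + (-10/9)·(-2−8) + (-6)·(8−(-38/9))) = ½·(-100/9 + 100/9 − 220/3) = -110/3, so the V-coordinate is 5/9.
[UVP] = ½·(5·(-4−(-38/9)) + 5·(-38/9−8) + (-10/9)·(8−(-4))) = ½·(10/9 − 550/9 − 40/3) = -110/3, so the W-coordinate is 5/9.
Check: -1/9 + 5/9 + 5/9 = 1.

(-1/9, 5/9, 5/9)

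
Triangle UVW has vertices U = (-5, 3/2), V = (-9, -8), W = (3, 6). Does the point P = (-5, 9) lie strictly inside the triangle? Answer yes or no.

Barycentric coordinates of P: (74/29, -30/29, -15/29).
The three coordinates are positive, negative, negative; a point is interior exactly when all three are positive.

no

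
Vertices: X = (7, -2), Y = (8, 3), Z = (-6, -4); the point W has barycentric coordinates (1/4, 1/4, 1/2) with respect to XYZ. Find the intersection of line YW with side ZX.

(-5/3, -10/3)

Line YW meets ZX where the Y-coordinate vanishes; zeroing W's Y-weight and renormalizing leaves Z, X-weights 1/2 : 1/4 → (2/3, 1/3).
So V = (2/3)·Z + (1/3)·X = (-5/3, -10/3).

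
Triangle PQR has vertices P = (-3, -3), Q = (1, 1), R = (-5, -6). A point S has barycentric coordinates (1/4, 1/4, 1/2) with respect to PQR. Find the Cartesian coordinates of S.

S = (1/4)·P + (1/4)·Q + (1/2)·R.
x-coordinate: (1/4)·(-3) + (1/4)·1 + (1/2)·(-5) = -3.
y-coordinate: (1/4)·(-3) + (1/4)·1 + (1/2)·(-6) = -7/2.

(-3, -7/2)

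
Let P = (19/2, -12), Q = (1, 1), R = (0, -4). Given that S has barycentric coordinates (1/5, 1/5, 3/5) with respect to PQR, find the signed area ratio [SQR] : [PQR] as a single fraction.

The signed ratio [SQR]/[PQR] equals the barycentric coordinate of S at vertex P, which is 1/5.

1/5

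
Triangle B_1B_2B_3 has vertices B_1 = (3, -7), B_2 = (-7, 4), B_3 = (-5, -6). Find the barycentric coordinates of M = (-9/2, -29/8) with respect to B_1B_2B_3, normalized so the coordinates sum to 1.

Signed area of the reference triangle: [B_1B_2B_3] = ½·(3·(4−(-6)) + (-7)·(-6−(-7)) + (-5)·(-7−4)) = ½·(30 − 7 + 55) = 39.
[MB_2B_3] = ½·((-9/2)·(4−(-6)) + (-7)·(-6−(-29/8)) + (-5)·(-29/8−4)) = ½·(-45 + 133/8 + 305/8) = 39/8, so the B_1-coordinate is (39/8)/39 = 1/8.
[B_1MB_3] = ½·(3·(-29/8−(-6)) + (-9/2)·(-6−(-7)) + (-5)·(-7−(-29/8))) = ½·(57/8 − 9/2 + 135/8) = 39/4, so the B_2-coordinate is 1/4.
[B_1B_2M] = ½·(3·(4−(-29/8)) + (-7)·(-29/8−(-7)) + (-9/2)·(-7−4)) = ½·(183/8 − 189/8 + 99/2) = 195/8, so the B_3-coordinate is 5/8.
Check: 1/8 + 1/4 + 5/8 = 1.

(1/8, 1/4, 5/8)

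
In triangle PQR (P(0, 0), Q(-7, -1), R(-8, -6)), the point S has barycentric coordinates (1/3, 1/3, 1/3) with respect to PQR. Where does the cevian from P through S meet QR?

(-15/2, -7/2)

Line PS meets QR where the P-coordinate vanishes; zeroing S's P-weight and renormalizing leaves Q, R-weights 1/3 : 1/3 → (1/2, 1/2).
So T = (1/2)·Q + (1/2)·R = (-15/2, -7/2).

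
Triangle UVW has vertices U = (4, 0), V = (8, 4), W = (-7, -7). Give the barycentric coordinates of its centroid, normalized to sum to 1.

The centroid is the average of the vertices, so each weight is 1/3.

(1/3, 1/3, 1/3)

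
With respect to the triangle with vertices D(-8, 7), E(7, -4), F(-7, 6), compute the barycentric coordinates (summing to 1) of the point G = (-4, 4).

Signed area of the reference triangle: [DEF] = ½·((-8)·(-4−6) + 7·(6−7) + (-7)·(7−(-4))) = ½·(80 − 7 − 77) = -2.
[GEF] = ½·((-4)·(-4−6) + 7·(6−4) + (-7)·(4−(-4))) = ½·(40 + 14 − 56) = -1, so the D-coordinate is (-1)/(-2) = 1/2.
[DGF] = ½·((-8)·(4−6) + (-4)·(6−7) + (-7)·(7−4)) = ½·(16 + 4 − 21) = -1/2, so the E-coordinate is 1/4.
[DEG] = ½·((-8)·(-4−4) + 7·(4−7) + (-4)·(7−(-4))) = ½·(64 − 21 − 44) = -1/2, so the F-coordinate is 1/4.

(1/2, 1/4, 1/4)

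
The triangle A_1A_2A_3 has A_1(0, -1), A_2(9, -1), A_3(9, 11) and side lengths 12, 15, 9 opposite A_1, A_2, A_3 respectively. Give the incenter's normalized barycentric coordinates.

The incenter has barycentric coordinates proportional to the opposite side lengths: (12 : 15 : 9).
Normalizing by 12+15+9 = 36 gives (1/3, 5/12, 1/4).

(1/3, 5/12, 1/4)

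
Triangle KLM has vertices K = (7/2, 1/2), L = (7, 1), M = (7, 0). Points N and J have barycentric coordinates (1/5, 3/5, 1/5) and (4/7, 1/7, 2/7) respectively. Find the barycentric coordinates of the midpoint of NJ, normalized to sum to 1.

(27/70, 13/35, 17/70)

Since both coordinate triples sum to 1, the midpoint's barycentrics are the componentwise average.
(1/5+4/7)/2 = 27/70; similarly 13/35 and 17/70.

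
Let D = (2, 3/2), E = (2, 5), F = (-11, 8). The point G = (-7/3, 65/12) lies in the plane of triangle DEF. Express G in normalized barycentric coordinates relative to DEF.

(1/6, 1/2, 1/3)

Signed area of the reference triangle: [DEF] = ½·(2·(5−8) + 2·(8−(3/2)) + (-11)·(3/2−5)) = ½·(-6 + 13 + 77/2) = 91/4.
[GEF] = ½·((-7/3)·(5−8) + 2·(8−(65/12)) + (-11)·(65/12−5)) = ½·(7 + 31/6 − 55/12) = 91/24, so the D-coordinate is (91/24)/(91/4) = 1/6.
[DGF] = ½·(2·(65/12−8) + (-7/3)·(8−(3/2)) + (-11)·(3/2−(65/12))) = ½·(-31/6 − 91/6 + 517/12) = 91/8, so the E-coordinate is 1/2.
[DEG] = ½·(2·(5−(65/12)) + 2·(65/12−(3/2)) + (-7/3)·(3/2−5)) = ½·(-5/6 + 47/6 + 49/6) = 91/12, so the F-coordinate is 1/3.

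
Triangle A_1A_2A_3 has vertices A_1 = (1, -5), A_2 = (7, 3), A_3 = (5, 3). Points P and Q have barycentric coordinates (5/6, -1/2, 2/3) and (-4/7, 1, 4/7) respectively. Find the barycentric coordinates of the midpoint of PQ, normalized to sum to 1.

(11/84, 1/4, 13/21)

Since both coordinate triples sum to 1, the midpoint's barycentrics are the componentwise average.
(5/6+-4/7)/2 = 11/84; similarly 1/4 and 13/21.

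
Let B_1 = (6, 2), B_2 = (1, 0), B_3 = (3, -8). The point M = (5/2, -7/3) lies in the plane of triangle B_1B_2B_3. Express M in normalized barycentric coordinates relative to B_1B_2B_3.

Signed area of the reference triangle: [B_1B_2B_3] = ½·(6·(0−(-8)) + 1·(-8−2) + 3·(2−0)) = ½·(48 − 10 + 6) = 22.
[MB_2B_3] = ½·((5/2)·(0−(-8)) + 1·(-8−(-7/3)) + 3·(-7/3−0)) = ½·(20 − 17/3 − 7) = 11/3, so the B_1-coordinate is (11/3)/22 = 1/6.
[B_1MB_3] = ½·(6·(-7/3−(-8)) + (5/2)·(-8−2) + 3·(2−(-7/3))) = ½·(34 − 25 + 13) = 11, so the B_2-coordinate is 1/2.
[B_1B_2M] = ½·(6·(0−(-7/3)) + 1·(-7/3−2) + (5/2)·(2−0)) = ½·(14 − 13/3 + 5) = 22/3, so the B_3-coordinate is 1/3.
Check: 1/6 + 1/2 + 1/3 = 1.

(1/6, 1/2, 1/3)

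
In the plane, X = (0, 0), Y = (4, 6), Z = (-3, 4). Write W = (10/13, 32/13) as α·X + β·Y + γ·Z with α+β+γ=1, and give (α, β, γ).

(7/13, 4/13, 2/13)

Signed area of the reference triangle: [XYZ] = ½·(0·(6−4) + 4·(4−0) + (-3)·(0−6)) = ½·(0 + 16 + 18) = 17.
[WYZ] = ½·((10/13)·(6−4) + 4·(4−(32/13)) + (-3)·(32/13−6)) = ½·(20/13 + 80/13 + 138/13) = 119/13, so the X-coordinate is (119/13)/17 = 7/13.
[XWZ] = ½·(0·(32/13−4) + (10/13)·(4−0) + (-3)·(0−(32/13))) = ½·(0 + 40/13 + 96/13) = 68/13, so the Y-coordinate is 4/13.
[XYW] = ½·(0·(6−(32/13)) + 4·(32/13−0) + (10/13)·(0−6)) = ½·(0 + 128/13 − 60/13) = 34/13, so the Z-coordinate is 2/13.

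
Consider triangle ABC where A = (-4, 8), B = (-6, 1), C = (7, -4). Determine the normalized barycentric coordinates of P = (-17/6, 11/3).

(1/2, 1/3, 1/6)

Signed area of the reference triangle: [ABC] = ½·((-4)·(1−(-4)) + (-6)·(-4−8) + 7·(8−1)) = ½·(-20 + 72 + 49) = 101/2.
[PBC] = ½·((-17/6)·(1−(-4)) + (-6)·(-4−(11/3)) + 7·(11/3−1)) = ½·(-85/6 + 46 + 56/3) = 101/4, so the A-coordinate is (101/4)/(101/2) = 1/2.
[APC] = ½·((-4)·(11/3−(-4)) + (-17/6)·(-4−8) + 7·(8−(11/3))) = ½·(-92/3 + 34 + 91/3) = 101/6, so the B-coordinate is 1/3.
[ABP] = ½·((-4)·(1−(11/3)) + (-6)·(11/3−8) + (-17/6)·(8−1)) = ½·(32/3 + 26 − 119/6) = 101/12, so the C-coordinate is 1/6.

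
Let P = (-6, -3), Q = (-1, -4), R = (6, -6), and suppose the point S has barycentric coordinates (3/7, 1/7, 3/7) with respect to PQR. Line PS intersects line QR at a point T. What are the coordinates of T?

Line PS meets QR where the P-coordinate vanishes; zeroing S's P-weight and renormalizing leaves Q, R-weights 1/7 : 3/7 → (1/4, 3/4).
So T = (1/4)·Q + (3/4)·R = (17/4, -11/2).

(17/4, -11/2)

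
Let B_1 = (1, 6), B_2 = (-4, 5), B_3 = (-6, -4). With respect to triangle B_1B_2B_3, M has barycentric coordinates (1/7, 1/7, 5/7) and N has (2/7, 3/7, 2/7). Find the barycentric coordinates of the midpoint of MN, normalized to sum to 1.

(3/14, 2/7, 1/2)

Since both coordinate triples sum to 1, the midpoint's barycentrics are the componentwise average.
(1/7+2/7)/2 = 3/14; similarly 2/7 and 1/2.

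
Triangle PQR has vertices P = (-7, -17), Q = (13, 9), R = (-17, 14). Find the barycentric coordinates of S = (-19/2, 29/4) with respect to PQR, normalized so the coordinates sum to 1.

Signed area of the reference triangle: [PQR] = ½·((-7)·(9−14) + 13·(14−(-17)) + (-17)·(-17−9)) = ½·(35 + 403 + 442) = 440.
[SQR] = ½·((-19/2)·(9−14) + 13·(14−(29/4)) + (-17)·(29/4−9)) = ½·(95/2 + 351/4 + 119/4) = 165/2, so the P-coordinate is (165/2)/440 = 3/16.
[PSR] = ½·((-7)·(29/4−14) + (-19/2)·(14−(-17)) + (-17)·(-17−(29/4))) = ½·(189/4 − 589/2 + 1649/4) = 165/2, so the Q-coordinate is 3/16.
[PQS] = ½·((-7)·(9−(29/4)) + 13·(29/4−(-17)) + (-19/2)·(-17−9)) = ½·(-49/4 + 1261/4 + 247) = 275, so the R-coordinate is 5/8.
Check: 3/16 + 3/16 + 5/8 = 1.

(3/16, 3/16, 5/8)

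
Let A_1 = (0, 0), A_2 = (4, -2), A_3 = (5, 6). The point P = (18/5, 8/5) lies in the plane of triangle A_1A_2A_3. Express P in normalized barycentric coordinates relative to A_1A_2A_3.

(1/5, 2/5, 2/5)

Signed area of the reference triangle: [A_1A_2A_3] = ½·(0·(-2−6) + 4·(6−0) + 5·(0−(-2))) = ½·(0 + 24 + 10) = 17.
[PA_2A_3] = ½·((18/5)·(-2−6) + 4·(6−(8/5)) + 5·(8/5−(-2))) = ½·(-144/5 + 88/5 + 18) = 17/5, so the A_1-coordinate is (17/5)/17 = 1/5.
[A_1PA_3] = ½·(0·(8/5−6) + (18/5)·(6−0) + 5·(0−(8/5))) = ½·(0 + 108/5 − 8) = 34/5, so the A_2-coordinate is 2/5.
[A_1A_2P] = ½·(0·(-2−(8/5)) + 4·(8/5−0) + (18/5)·(0−(-2))) = ½·(0 + 32/5 + 36/5) = 34/5, so the A_3-coordinate is 2/5.
Check: 1/5 + 2/5 + 2/5 = 1.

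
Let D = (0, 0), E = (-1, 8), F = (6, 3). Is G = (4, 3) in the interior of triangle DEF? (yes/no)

yes

Barycentric coordinates of G: (10/51, 2/17, 35/51).
The three coordinates are positive, positive, positive; a point is interior exactly when all three are positive.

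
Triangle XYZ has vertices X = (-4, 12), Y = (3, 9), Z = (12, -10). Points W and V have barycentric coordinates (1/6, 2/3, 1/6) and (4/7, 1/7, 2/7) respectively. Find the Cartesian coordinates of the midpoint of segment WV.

Barycentric coordinates of the midpoint are the average: (31/84, 17/42, 19/84).
Converting: (31/84)·X + (17/42)·Y + (19/84)·Z = (103/42, 122/21).

(103/42, 122/21)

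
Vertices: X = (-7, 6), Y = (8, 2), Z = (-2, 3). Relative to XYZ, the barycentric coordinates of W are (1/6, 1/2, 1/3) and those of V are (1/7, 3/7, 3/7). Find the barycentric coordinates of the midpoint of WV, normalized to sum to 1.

Since both coordinate triples sum to 1, the midpoint's barycentrics are the componentwise average.
(1/6+1/7)/2 = 13/84; similarly 13/28 and 8/21.

(13/84, 13/28, 8/21)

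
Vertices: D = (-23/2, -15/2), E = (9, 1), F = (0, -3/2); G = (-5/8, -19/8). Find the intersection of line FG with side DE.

(-5/4, -13/4)

Barycentric coordinates of G with respect to DEF: (1/4, 1/4, 1/2).
On side DE the F-coordinate is zero; dropping G's F-weight 1/2 and renormalizing the remaining 1/4 : 1/4 gives weights 1/2, 1/2 on D, E.
H = (1/2)·(-23/2, -15/2) + (1/2)·(9, 1) = (-5/4, -13/4).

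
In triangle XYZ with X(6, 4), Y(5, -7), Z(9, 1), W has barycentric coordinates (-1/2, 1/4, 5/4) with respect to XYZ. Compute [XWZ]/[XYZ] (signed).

1/4

The signed ratio [XWZ]/[XYZ] equals the barycentric coordinate of W at vertex Y, which is 1/4.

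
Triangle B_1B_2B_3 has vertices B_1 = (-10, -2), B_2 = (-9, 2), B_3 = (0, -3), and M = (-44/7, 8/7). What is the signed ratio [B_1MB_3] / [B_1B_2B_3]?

[B_1B_2B_3] = ½·((-10)·(2−(-3)) + (-9)·(-3−(-2)) + 0·(-2−2)) = ½·(-50 + 9 + 0) = -41/2.
[B_1MB_3] = ½·((-10)·(8/7−(-3)) + (-44/7)·(-3−(-2)) + 0·(-2−(8/7))) = ½·(-290/7 + 44/7 + 0) = -123/7, so the ratio is (-123/7)/(-41/2) = 6/7.

6/7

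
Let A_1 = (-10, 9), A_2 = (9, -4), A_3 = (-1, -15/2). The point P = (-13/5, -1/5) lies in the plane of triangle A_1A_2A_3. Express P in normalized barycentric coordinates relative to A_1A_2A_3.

(2/5, 1/5, 2/5)

Signed area of the reference triangle: [A_1A_2A_3] = ½·((-10)·(-4−(-15/2)) + 9·(-15/2−9) + (-1)·(9−(-4))) = ½·(-35 − 297/2 − 13) = -393/4.
[PA_2A_3] = ½·((-13/5)·(-4−(-15/2)) + 9·(-15/2−(-1/5)) + (-1)·(-1/5−(-4))) = ½·(-91/10 − 657/10 − 19/5) = -393/10, so the A_1-coordinate is (-393/10)/(-393/4) = 2/5.
[A_1PA_3] = ½·((-10)·(-1/5−(-15/2)) + (-13/5)·(-15/2−9) + (-1)·(9−(-1/5))) = ½·(-73 + 429/10 − 46/5) = -393/20, so the A_2-coordinate is 1/5.
[A_1A_2P] = ½·((-10)·(-4−(-1/5)) + 9·(-1/5−9) + (-13/5)·(9−(-4))) = ½·(38 − 414/5 − 169/5) = -393/10, so the A_3-coordinate is 2/5.
Check: 2/5 + 1/5 + 2/5 = 1.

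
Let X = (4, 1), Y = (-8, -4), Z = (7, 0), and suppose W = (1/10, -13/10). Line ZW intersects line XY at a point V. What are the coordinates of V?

(-20/7, -13/7)

Barycentric coordinates of W with respect to XYZ: (3/10, 2/5, 3/10).
On side XY the Z-coordinate is zero; dropping W's Z-weight 3/10 and renormalizing the remaining 3/10 : 2/5 gives weights 3/7, 4/7 on X, Y.
V = (3/7)·(4, 1) + (4/7)·(-8, -4) = (-20/7, -13/7).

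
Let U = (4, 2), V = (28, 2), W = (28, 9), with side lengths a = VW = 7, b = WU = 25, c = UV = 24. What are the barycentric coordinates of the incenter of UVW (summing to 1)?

The incenter has barycentric coordinates proportional to the opposite side lengths: (7 : 25 : 24).
Normalizing by 7+25+24 = 56 gives (1/8, 25/56, 3/7).

(1/8, 25/56, 3/7)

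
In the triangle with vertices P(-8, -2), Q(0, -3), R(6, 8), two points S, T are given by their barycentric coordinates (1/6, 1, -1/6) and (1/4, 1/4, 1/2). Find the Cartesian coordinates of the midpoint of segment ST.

(-2/3, -23/24)

Barycentric coordinates of the midpoint are the average: (5/24, 5/8, 1/6).
Converting: (5/24)·P + (5/8)·Q + (1/6)·R = (-2/3, -23/24).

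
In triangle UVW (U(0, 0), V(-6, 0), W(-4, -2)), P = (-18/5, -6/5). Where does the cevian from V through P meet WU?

(-3, -3/2)

Barycentric coordinates of P with respect to UVW: (1/5, 1/5, 3/5).
On side WU the V-coordinate is zero; dropping P's V-weight 1/5 and renormalizing the remaining 3/5 : 1/5 gives weights 3/4, 1/4 on W, U.
Q = (3/4)·(-4, -2) + (1/4)·(0, 0) = (-3, -3/2).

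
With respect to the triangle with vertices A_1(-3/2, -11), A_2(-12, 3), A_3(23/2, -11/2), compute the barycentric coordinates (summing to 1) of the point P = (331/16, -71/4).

Signed area of the reference triangle: [A_1A_2A_3] = ½·((-3/2)·(3−(-11/2)) + (-12)·(-11/2−(-11)) + (23/2)·(-11−3)) = ½·(-51/4 − 66 − 161) = -959/8.
[PA_2A_3] = ½·((331/16)·(3−(-11/2)) + (-12)·(-11/2−(-71/4)) + (23/2)·(-71/4−3)) = ½·(5627/32 − 147 − 1909/8) = -6713/64, so the A_1-coordinate is (-6713/64)/(-959/8) = 7/8.
[A_1PA_3] = ½·((-3/2)·(-71/4−(-11/2)) + (331/16)·(-11/2−(-11)) + (23/2)·(-11−(-71/4))) = ½·(147/8 + 3641/32 + 621/8) = 6713/64, so the A_2-coordinate is -7/8.
[A_1A_2P] = ½·((-3/2)·(3−(-71/4)) + (-12)·(-71/4−(-11)) + (331/16)·(-11−3)) = ½·(-249/8 + 81 − 2317/8) = -959/8, so the A_3-coordinate is 1.
Check: 7/8 − 7/8 + 1 = 1.

(7/8, -7/8, 1)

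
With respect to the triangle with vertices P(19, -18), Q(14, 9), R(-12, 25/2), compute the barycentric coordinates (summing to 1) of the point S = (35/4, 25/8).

(1/4, 1/2, 1/4)

Signed area of the reference triangle: [PQR] = ½·(19·(9−(25/2)) + 14·(25/2−(-18)) + (-12)·(-18−9)) = ½·(-133/2 + 427 + 324) = 1369/4.
[SQR] = ½·((35/4)·(9−(25/2)) + 14·(25/2−(25/8)) + (-12)·(25/8−9)) = ½·(-245/8 + 525/4 + 141/2) = 1369/16, so the P-coordinate is (1369/16)/(1369/4) = 1/4.
[PSR] = ½·(19·(25/8−(25/2)) + (35/4)·(25/2−(-18)) + (-12)·(-18−(25/8))) = ½·(-1425/8 + 2135/8 + 507/2) = 1369/8, so the Q-coordinate is 1/2.
[PQS] = ½·(19·(9−(25/8)) + 14·(25/8−(-18)) + (35/4)·(-18−9)) = ½·(893/8 + 1183/4 − 945/4) = 1369/16, so the R-coordinate is 1/4.
Check: 1/4 + 1/2 + 1/4 = 1.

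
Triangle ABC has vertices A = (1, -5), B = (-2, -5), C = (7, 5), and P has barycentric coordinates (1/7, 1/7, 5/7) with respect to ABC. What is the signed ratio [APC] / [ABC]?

1/7

The signed ratio [APC]/[ABC] equals the barycentric coordinate of P at vertex B, which is 1/7.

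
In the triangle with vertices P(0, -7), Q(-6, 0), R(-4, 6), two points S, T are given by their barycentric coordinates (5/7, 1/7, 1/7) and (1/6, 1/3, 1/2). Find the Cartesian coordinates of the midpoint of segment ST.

(-19/7, -97/84)

Barycentric coordinates of the midpoint are the average: (37/84, 5/21, 9/28).
Converting: (37/84)·P + (5/21)·Q + (9/28)·R = (-19/7, -97/84).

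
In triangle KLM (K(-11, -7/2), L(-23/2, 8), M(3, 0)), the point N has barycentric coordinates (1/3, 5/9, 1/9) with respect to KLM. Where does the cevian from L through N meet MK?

(-15/2, -21/8)

Line LN meets MK where the L-coordinate vanishes; zeroing N's L-weight and renormalizing leaves M, K-weights 1/9 : 1/3 → (1/4, 3/4).
So J = (1/4)·M + (3/4)·K = (-15/2, -21/8).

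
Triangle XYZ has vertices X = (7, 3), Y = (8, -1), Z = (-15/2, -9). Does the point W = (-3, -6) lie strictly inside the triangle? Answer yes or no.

Barycentric coordinates of W: (3/20, 3/20, 7/10).
The three coordinates are positive, positive, positive; a point is interior exactly when all three are positive.

yes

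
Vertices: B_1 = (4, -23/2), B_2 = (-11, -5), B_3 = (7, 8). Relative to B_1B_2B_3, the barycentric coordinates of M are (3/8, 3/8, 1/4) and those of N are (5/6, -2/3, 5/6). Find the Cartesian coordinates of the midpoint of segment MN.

Barycentric coordinates of the midpoint are the average: (29/48, -7/48, 13/24).
Converting: (29/48)·B_1 + (-7/48)·B_2 + (13/24)·B_3 = (125/16, -181/96).

(125/16, -181/96)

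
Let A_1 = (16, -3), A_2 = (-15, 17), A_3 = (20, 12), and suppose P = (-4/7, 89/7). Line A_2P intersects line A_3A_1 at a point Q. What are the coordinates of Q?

Barycentric coordinates of P with respect to A_1A_2A_3: (1/7, 4/7, 2/7).
On side A_3A_1 the A_2-coordinate is zero; dropping P's A_2-weight 4/7 and renormalizing the remaining 2/7 : 1/7 gives weights 2/3, 1/3 on A_3, A_1.
Q = (2/3)·(20, 12) + (1/3)·(16, -3) = (56/3, 7).

(56/3, 7)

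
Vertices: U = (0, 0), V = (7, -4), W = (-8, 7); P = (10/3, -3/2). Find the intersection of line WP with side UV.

(28/5, -16/5)

Barycentric coordinates of P with respect to UVW: (1/6, 2/3, 1/6).
On side UV the W-coordinate is zero; dropping P's W-weight 1/6 and renormalizing the remaining 1/6 : 2/3 gives weights 1/5, 4/5 on U, V.
Q = (1/5)·(0, 0) + (4/5)·(7, -4) = (28/5, -16/5).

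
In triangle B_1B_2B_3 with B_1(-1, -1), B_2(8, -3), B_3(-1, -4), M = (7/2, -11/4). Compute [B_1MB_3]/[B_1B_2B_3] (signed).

[B_1B_2B_3] = ½·((-1)·(-3−(-4)) + 8·(-4−(-1)) + (-1)·(-1−(-3))) = ½·(-1 − 24 − 2) = -27/2.
[B_1MB_3] = ½·((-1)·(-11/4−(-4)) + (7/2)·(-4−(-1)) + (-1)·(-1−(-11/4))) = ½·(-5/4 − 21/2 − 7/4) = -27/4, so the ratio is (-27/4)/(-27/2) = 1/2.

1/2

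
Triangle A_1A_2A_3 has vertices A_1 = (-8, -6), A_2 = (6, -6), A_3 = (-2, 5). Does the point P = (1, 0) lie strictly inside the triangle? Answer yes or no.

Barycentric coordinates of P: (1/22, 9/22, 6/11).
The three coordinates are positive, positive, positive; a point is interior exactly when all three are positive.

yes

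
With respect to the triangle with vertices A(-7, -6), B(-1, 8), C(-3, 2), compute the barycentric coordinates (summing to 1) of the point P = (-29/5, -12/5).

(1, 3/5, -3/5)

Signed area of the reference triangle: [ABC] = ½·((-7)·(8−2) + (-1)·(2−(-6)) + (-3)·(-6−8)) = ½·(-42 − 8 + 42) = -4.
[PBC] = ½·((-29/5)·(8−2) + (-1)·(2−(-12/5)) + (-3)·(-12/5−8)) = ½·(-174/5 − 22/5 + 156/5) = -4, so the A-coordinate is (-4)/(-4) = 1.
[APC] = ½·((-7)·(-12/5−2) + (-29/5)·(2−(-6)) + (-3)·(-6−(-12/5))) = ½·(154/5 − 232/5 + 54/5) = -12/5, so the B-coordinate is 3/5.
[ABP] = ½·((-7)·(8−(-12/5)) + (-1)·(-12/5−(-6)) + (-29/5)·(-6−8)) = ½·(-364/5 − 18/5 + 406/5) = 12/5, so the C-coordinate is -3/5.
Check: 1 + 3/5 − 3/5 = 1.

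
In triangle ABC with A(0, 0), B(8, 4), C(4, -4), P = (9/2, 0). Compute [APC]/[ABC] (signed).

3/8

[ABC] = ½·(0·(4−(-4)) + 8·(-4−0) + 4·(0−4)) = ½·(0 − 32 − 16) = -24.
[APC] = ½·(0·(0−(-4)) + (9/2)·(-4−0) + 4·(0−0)) = ½·(0 − 18 + 0) = -9, so the ratio is (-9)/(-24) = 3/8.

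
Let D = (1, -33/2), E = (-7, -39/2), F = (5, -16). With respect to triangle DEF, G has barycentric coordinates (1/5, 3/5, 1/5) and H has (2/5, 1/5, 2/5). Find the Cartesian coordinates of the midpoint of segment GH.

(-1, -351/20)

Barycentric coordinates of the midpoint are the average: (3/10, 2/5, 3/10).
Converting: (3/10)·D + (2/5)·E + (3/10)·F = (-1, -351/20).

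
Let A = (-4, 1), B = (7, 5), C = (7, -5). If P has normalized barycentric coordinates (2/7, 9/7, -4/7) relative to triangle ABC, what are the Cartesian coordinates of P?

P = (2/7)·A + (9/7)·B + (-4/7)·C.
x-coordinate: (2/7)·(-4) + (9/7)·7 + (-4/7)·7 = 27/7.
y-coordinate: (2/7)·1 + (9/7)·5 + (-4/7)·(-5) = 67/7.

(27/7, 67/7)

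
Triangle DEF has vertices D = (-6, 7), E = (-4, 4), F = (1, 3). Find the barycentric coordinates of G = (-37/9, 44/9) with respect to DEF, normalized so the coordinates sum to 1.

(1/3, 5/9, 1/9)

Signed area of the reference triangle: [DEF] = ½·((-6)·(4−3) + (-4)·(3−7) + 1·(7−4)) = ½·(-6 + 16 + 3) = 13/2.
[GEF] = ½·((-37/9)·(4−3) + (-4)·(3−(44/9)) + 1·(44/9−4)) = ½·(-37/9 + 68/9 + 8/9) = 13/6, so the D-coordinate is (13/6)/(13/2) = 1/3.
[DGF] = ½·((-6)·(44/9−3) + (-37/9)·(3−7) + 1·(7−(44/9))) = ½·(-34/3 + 148/9 + 19/9) = 65/18, so the E-coordinate is 5/9.
[DEG] = ½·((-6)·(4−(44/9)) + (-4)·(44/9−7) + (-37/9)·(7−4)) = ½·(16/3 + 76/9 − 37/3) = 13/18, so the F-coordinate is 1/9.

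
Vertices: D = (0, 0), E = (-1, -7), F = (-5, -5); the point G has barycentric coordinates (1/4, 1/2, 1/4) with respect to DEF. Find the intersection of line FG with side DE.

(-2/3, -14/3)

Line FG meets DE where the F-coordinate vanishes; zeroing G's F-weight and renormalizing leaves D, E-weights 1/4 : 1/2 → (1/3, 2/3).
So H = (1/3)·D + (2/3)·E = (-2/3, -14/3).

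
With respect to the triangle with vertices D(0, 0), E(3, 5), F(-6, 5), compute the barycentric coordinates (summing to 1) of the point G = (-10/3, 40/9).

(1/9, 2/9, 2/3)

Signed area of the reference triangle: [DEF] = ½·(0·(5−5) + 3·(5−0) + (-6)·(0−5)) = ½·(0 + 15 + 30) = 45/2.
[GEF] = ½·((-10/3)·(5−5) + 3·(5−(40/9)) + (-6)·(40/9−5)) = ½·(0 + 5/3 + 10/3) = 5/2, so the D-coordinate is (5/2)/(45/2) = 1/9.
[DGF] = ½·(0·(40/9−5) + (-10/3)·(5−0) + (-6)·(0−(40/9))) = ½·(0 − 50/3 + 80/3) = 5, so the E-coordinate is 2/9.
[DEG] = ½·(0·(5−(40/9)) + 3·(40/9−0) + (-10/3)·(0−5)) = ½·(0 + 40/3 + 50/3) = 15, so the F-coordinate is 2/3.
Check: 1/9 + 2/9 + 2/3 = 1.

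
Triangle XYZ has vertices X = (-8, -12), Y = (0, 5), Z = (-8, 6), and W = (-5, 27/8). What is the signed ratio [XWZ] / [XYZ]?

[XYZ] = ½·((-8)·(5−6) + 0·(6−(-12)) + (-8)·(-12−5)) = ½·(8 + 0 + 136) = 72.
[XWZ] = ½·((-8)·(27/8−6) + (-5)·(6−(-12)) + (-8)·(-12−(27/8))) = ½·(21 − 90 + 123) = 27, so the ratio is 27/72 = 3/8.

3/8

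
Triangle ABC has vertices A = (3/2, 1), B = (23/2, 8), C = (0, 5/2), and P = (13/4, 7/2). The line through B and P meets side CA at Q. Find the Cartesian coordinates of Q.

(1/2, 2)

Barycentric coordinates of P with respect to ABC: (1/4, 1/4, 1/2).
On side CA the B-coordinate is zero; dropping P's B-weight 1/4 and renormalizing the remaining 1/2 : 1/4 gives weights 2/3, 1/3 on C, A.
Q = (2/3)·(0, 5/2) + (1/3)·(3/2, 1) = (1/2, 2).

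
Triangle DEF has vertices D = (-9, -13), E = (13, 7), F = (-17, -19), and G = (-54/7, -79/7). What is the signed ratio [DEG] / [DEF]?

3/7

[DEF] = ½·((-9)·(7−(-19)) + 13·(-19−(-13)) + (-17)·(-13−7)) = ½·(-234 − 78 + 340) = 14.
[DEG] = ½·((-9)·(7−(-79/7)) + 13·(-79/7−(-13)) + (-54/7)·(-13−7)) = ½·(-1152/7 + 156/7 + 1080/7) = 6, so the ratio is 6/14 = 3/7.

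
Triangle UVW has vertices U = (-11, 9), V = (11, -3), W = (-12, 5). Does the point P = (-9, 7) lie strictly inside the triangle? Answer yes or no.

yes

Barycentric coordinates of P: (7/10, 1/10, 1/5).
The three coordinates are positive, positive, positive; a point is interior exactly when all three are positive.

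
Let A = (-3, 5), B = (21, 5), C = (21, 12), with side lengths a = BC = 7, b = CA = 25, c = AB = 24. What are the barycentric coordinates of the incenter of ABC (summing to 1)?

(1/8, 25/56, 3/7)

The incenter has barycentric coordinates proportional to the opposite side lengths: (7 : 25 : 24).
Normalizing by 7+25+24 = 56 gives (1/8, 25/56, 3/7).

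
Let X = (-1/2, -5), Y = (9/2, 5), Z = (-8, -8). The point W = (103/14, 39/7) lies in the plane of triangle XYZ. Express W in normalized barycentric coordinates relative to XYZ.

Signed area of the reference triangle: [XYZ] = ½·((-1/2)·(5−(-8)) + (9/2)·(-8−(-5)) + (-8)·(-5−5)) = ½·(-13/2 − 27/2 + 80) = 30.
[WYZ] = ½·((103/14)·(5−(-8)) + (9/2)·(-8−(39/7)) + (-8)·(39/7−5)) = ½·(1339/14 − 855/14 − 32/7) = 15, so the X-coordinate is 15/30 = 1/2.
[XWZ] = ½·((-1/2)·(39/7−(-8)) + (103/14)·(-8−(-5)) + (-8)·(-5−(39/7))) = ½·(-95/14 − 309/14 + 592/7) = 195/7, so the Y-coordinate is 13/14.
[XYW] = ½·((-1/2)·(5−(39/7)) + (9/2)·(39/7−(-5)) + (103/14)·(-5−5)) = ½·(2/7 + 333/7 − 515/7) = -90/7, so the Z-coordinate is -3/7.
Check: 1/2 + 13/14 − 3/7 = 1.

(1/2, 13/14, -3/7)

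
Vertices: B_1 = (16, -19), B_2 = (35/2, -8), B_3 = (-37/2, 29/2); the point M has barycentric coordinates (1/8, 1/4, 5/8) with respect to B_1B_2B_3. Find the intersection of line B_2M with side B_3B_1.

(-51/4, 107/12)

Line B_2M meets B_3B_1 where the B_2-coordinate vanishes; zeroing M's B_2-weight and renormalizing leaves B_3, B_1-weights 5/8 : 1/8 → (5/6, 1/6).
So N = (5/6)·B_3 + (1/6)·B_1 = (-51/4, 107/12).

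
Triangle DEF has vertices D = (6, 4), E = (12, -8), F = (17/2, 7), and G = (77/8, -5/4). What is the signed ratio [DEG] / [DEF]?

1/4

[DEF] = ½·(6·(-8−7) + 12·(7−4) + (17/2)·(4−(-8))) = ½·(-90 + 36 + 102) = 24.
[DEG] = ½·(6·(-8−(-5/4)) + 12·(-5/4−4) + (77/8)·(4−(-8))) = ½·(-81/2 − 63 + 231/2) = 6, so the ratio is 6/24 = 1/4.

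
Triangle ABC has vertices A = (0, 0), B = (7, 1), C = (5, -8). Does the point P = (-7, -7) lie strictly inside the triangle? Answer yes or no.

no

Barycentric coordinates of P: (110/61, -91/61, 42/61).
The three coordinates are positive, negative, positive; a point is interior exactly when all three are positive.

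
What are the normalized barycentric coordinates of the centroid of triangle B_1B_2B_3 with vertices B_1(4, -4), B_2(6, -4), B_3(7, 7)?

The centroid is the average of the vertices, so each weight is 1/3.

(1/3, 1/3, 1/3)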